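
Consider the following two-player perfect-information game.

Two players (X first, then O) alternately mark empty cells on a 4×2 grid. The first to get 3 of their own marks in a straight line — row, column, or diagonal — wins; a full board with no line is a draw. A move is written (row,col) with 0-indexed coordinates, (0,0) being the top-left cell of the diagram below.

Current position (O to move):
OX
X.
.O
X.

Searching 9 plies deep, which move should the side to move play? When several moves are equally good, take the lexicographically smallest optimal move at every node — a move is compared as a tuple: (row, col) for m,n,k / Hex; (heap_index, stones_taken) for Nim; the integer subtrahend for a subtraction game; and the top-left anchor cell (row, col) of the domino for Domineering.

O's best at [OX/X./.O/X.]: (2,0)

p1 O@[OX/X./.O/X.]: (1,1)[OX/XO/.O/X.]-1 (2,0)[OX/X./OO/X.]+0* (3,1)[OX/X./.O/XO]-1
p2 X@[OX/X./OO/X.]: (1,1)[OX/XX/OO/X.]+0* (3,1)[OX/X./OO/XX]+0
p3 O@[OX/XX/OO/X.]: (3,1)[OX/XX/OO/XO]+0*
p4 X@[OX/XX/OO/XO] terminal +0; root [OX/X./.O/X.] d9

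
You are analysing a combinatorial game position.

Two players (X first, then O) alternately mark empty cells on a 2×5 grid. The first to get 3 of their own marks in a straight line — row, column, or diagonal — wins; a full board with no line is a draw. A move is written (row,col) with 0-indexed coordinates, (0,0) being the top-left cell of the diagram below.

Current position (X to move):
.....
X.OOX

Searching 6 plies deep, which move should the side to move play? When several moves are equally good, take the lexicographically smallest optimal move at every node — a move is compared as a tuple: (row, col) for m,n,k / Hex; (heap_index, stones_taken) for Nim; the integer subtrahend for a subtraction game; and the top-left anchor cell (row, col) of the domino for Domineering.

X's best at [...../X.OOX]: (1,1)

p1 X@[...../X.OOX]: (0,0)[X..../X.OOX]-1 (0,1)[.X.../X.OOX]-1 (0,2)[..X../X.OOX]-1 (0,3)[...X./X.OOX]-1 (0,4)[....X/X.OOX]-1 (1,1)[...../XXOOX]+0*
p2 O@[...../XXOOX]: (0,0)[O..../XXOOX]+0* (0,1)[.O.../XXOOX]+0 (0,2)[..O../XXOOX]+0 (0,3)[...O./XXOOX]+0 (0,4)[....O/XXOOX]+0
p3 X@[O..../XXOOX]: (0,1)[OX.../XXOOX]+0* (0,2)[O.X../XXOOX]+0 (0,3)[O..X./XXOOX]+0 (0,4)[O...X/XXOOX]+0
p4 O@[OX.../XXOOX]: (0,2)[OXO../XXOOX]+0* (0,3)[OX.O./XXOOX]+0 (0,4)[OX..O/XXOOX]+0
p5 X@[OXO../XXOOX]: (0,3)[OXOX./XXOOX]+0* (0,4)[OXO.X/XXOOX]+0
p6 O@[OXOX./XXOOX]: (0,4)[OXOXO/XXOOX]+0*
p7 X@[OXOXO/XXOOX] terminal +0; root [...../X.OOX] d6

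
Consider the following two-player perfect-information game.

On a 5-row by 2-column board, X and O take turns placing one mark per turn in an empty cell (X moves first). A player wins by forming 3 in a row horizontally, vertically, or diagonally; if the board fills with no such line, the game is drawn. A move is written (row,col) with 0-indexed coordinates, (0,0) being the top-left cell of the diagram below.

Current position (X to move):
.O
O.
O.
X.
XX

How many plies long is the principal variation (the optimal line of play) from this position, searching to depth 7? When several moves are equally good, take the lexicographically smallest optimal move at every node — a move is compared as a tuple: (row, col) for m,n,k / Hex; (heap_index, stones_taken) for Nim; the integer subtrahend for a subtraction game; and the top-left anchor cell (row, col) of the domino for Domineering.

p1 X@[.O/O./O./X./XX]: (0,0)[XO/O./O./X./XX]+0* (1,1)[.O/OX/O./X./XX]-1 (2,1)[.O/O./OX/X./XX]-1 (3,1)[.O/O./O./XX/XX]-1
p2 O@[XO/O./O./X./XX]: (1,1)[XO/OO/O./X./XX]+0* (2,1)[XO/O./OO/X./XX]+0 (3,1)[XO/O./O./XO/XX]+0
p3 X@[XO/OO/O./X./XX]: (2,1)[XO/OO/OX/X./XX]+0* (3,1)[XO/OO/O./XX/XX]-1
p4 O@[XO/OO/OX/X./XX]: (3,1)[XO/OO/OX/XO/XX]+0*
p5 X@[XO/OO/OX/XO/XX] terminal +0; root [.O/O./O./X./XX] d7

PV length from [.O/O./O./X./XX]: 4 plies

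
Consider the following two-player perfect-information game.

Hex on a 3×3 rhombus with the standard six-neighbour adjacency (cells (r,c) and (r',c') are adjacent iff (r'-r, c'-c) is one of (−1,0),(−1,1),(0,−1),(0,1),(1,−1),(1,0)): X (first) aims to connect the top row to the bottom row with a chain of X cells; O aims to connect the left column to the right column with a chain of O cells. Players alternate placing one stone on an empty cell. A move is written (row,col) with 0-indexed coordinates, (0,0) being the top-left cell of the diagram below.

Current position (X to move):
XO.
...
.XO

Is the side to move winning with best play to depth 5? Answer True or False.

[XO./.../.XO] X move#1: (0,2):+1/XOX/.../.XO*, (1,0):+1/XO./X../.XO, (1,1):+1/XO./.X./.XO, (1,2):+1/XO./..X/.XO, (2,0):+1/XO./.../XXO
[XOX/.../.XO] O move#2: (1,0):-1/XOX/O../.XO*, (1,1):-1/XOX/.O./.XO, (1,2):-1/XOX/..O/.XO, (2,0):-1/XOX/.../OXO
[XOX/O../.XO] X move#3: (1,1):+1/XOX/OX./.XO*, (1,2):+1/XOX/O.X/.XO, (2,0):+1/XOX/O../XXO
[XOX/OX./.XO] end (terminal -1, O#4); searched XO./.../.XO to 5

X winning at [XO./.../.XO]: True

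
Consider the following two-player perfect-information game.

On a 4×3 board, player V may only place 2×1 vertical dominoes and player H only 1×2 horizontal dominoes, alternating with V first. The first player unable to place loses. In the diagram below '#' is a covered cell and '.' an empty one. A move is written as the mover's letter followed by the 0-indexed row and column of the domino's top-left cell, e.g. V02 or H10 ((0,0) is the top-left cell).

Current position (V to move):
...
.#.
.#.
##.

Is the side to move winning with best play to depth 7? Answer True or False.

[.../.#./.#./##.] V move#1: V00:+1/#../##./.#./##.*, V02:+1/..#/.##/.#./##., V10:+1/.../##./##./##., V12:+1/.../.##/.##/##., V22:+1/.../.#./.##/###
[#../##./.#./##.] H move#2: H01:-1/###/##./.#./##.*
[###/##./.#./##.] V move#3: V12:+1/###/###/.##/##.*, V22:+1/###/##./.##/###
[###/###/.##/##.] end (terminal -1, H#4); searched .../.#./.#./##. to 7

V winning at [.../.#./.#./##.]: True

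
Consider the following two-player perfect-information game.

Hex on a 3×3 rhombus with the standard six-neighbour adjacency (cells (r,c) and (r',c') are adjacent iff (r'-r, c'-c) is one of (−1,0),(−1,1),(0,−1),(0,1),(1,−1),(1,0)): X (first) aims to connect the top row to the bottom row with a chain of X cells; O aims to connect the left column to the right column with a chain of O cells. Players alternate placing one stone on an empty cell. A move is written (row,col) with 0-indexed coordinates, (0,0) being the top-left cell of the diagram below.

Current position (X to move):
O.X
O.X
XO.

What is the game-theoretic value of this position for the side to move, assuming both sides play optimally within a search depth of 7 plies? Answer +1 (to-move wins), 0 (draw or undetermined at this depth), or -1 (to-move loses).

ply 1, X at O.X/O.X/XO. | (0,1)=+1→OXX/O.X/XO.*; (1,1)=+1→O.X/OXX/XO.; (2,2)=+1→O.X/O.X/XOX
ply 2, O at OXX/O.X/XO. | (1,1)=-1→OXX/OOX/XO.*; (2,2)=-1→OXX/O.X/XOO
ply 3, X at OXX/OOX/XO. | (2,2)=+1→OXX/OOX/XOX*
ply 4: OXX/OOX/XOX is terminal -1 (O); from O.X/O.X/XO. depth 7

value(O.X/O.X/XO., X) = +1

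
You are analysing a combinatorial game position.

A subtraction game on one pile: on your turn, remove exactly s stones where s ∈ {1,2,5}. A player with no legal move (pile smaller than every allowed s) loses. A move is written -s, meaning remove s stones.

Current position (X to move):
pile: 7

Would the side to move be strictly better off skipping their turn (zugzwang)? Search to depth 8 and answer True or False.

p1 X@[7]: -1[6]+1* -2[5]-1 -5[2]-1
p2 O@[6]: -1[5]-1* -2[4]-1 -5[1]-1
p3 X@[5]: -1[4]-1 -2[3]+1* -5[0]+1
p4 O@[3]: -1[2]-1* -2[1]-1
p5 X@[2]: -1[1]-1 -2[0]+1*
p6 O@[0] terminal -1; root [7] d8
suppose X passes — search the same position with O to move:
pass> p1 O@[7]: -1[6]+1* -2[5]-1 -5[2]-1
pass> p2 X@[6]: -1[5]-1* -2[4]-1 -5[1]-1
pass> p3 O@[5]: -1[4]-1 -2[3]+1* -5[0]+1
pass> p4 X@[3]: -1[2]-1* -2[1]-1
pass> p5 O@[2]: -1[1]-1 -2[0]+1*
pass> p6 X@[0] terminal -1; root [7] d8
for X: play +1, pass -1

zugzwang(7, X) = False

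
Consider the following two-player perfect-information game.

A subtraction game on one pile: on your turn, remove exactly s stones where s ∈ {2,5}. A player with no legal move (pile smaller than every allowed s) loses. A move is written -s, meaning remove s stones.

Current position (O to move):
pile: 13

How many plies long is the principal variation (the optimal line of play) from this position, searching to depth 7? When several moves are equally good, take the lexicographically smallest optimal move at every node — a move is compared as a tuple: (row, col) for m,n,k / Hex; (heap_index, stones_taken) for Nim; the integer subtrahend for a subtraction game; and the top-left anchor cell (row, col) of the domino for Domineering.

p1 O@[13]: -2[11]+1* -5[8]+1
p2 X@[11]: -2[9]-1* -5[6]-1
p3 O@[9]: -2[7]+1* -5[4]+1
p4 X@[7]: -2[5]-1* -5[2]-1
p5 O@[5]: -2[3]-1 -5[0]+1*
p6 X@[0] terminal -1; root [13] d7

PV length from [13]: 5 plies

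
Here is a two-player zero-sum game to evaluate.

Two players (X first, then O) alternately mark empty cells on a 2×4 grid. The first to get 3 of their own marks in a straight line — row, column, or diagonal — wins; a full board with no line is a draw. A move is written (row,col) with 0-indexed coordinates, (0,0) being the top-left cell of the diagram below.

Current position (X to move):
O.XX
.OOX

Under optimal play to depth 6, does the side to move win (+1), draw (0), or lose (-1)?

[O.XX/.OOX] X move#1: (0,1):+1/OXXX/.OOX*, (1,0):+0/O.XX/XOOX
[OXXX/.OOX] end (terminal -1, O#2); searched O.XX/.OOX to 6

value(O.XX/.OOX, X) = +1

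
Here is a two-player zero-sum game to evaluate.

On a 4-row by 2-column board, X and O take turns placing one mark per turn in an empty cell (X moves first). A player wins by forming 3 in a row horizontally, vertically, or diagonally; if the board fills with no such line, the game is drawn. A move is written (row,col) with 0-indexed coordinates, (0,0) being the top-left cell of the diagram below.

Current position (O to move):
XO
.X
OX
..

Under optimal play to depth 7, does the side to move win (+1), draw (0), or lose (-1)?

ply 1, O at XO/.X/OX/.. | (1,0)=-1→XO/OX/OX/..; (3,0)=-1→XO/.X/OX/O.; (3,1)=+0→XO/.X/OX/.O*
ply 2, X at XO/.X/OX/.O | (1,0)=+0→XO/XX/OX/.O*; (3,0)=+0→XO/.X/OX/XO
ply 3, O at XO/XX/OX/.O | (3,0)=+0→XO/XX/OX/OO*
ply 4: XO/XX/OX/OO is terminal +0 (X); from XO/.X/OX/.. depth 7

value(XO/.X/OX/.., O) = 0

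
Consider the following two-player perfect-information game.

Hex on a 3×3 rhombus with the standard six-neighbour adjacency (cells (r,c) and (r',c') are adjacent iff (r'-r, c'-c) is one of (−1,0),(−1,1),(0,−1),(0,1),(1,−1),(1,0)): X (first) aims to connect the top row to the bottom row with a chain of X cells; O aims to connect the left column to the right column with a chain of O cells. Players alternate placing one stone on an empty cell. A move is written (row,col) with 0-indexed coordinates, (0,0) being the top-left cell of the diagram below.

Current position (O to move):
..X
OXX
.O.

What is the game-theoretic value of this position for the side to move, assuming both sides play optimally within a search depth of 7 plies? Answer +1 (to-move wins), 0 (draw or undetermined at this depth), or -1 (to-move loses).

p1 O@[..X/OXX/.O.]: (0,0)[O.X/OXX/.O.]-1* (0,1)[.OX/OXX/.O.]-1 (2,0)[..X/OXX/OO.]-1 (2,2)[..X/OXX/.OO]-1
p2 X@[O.X/OXX/.O.]: (0,1)[OXX/OXX/.O.]+1* (2,0)[O.X/OXX/XO.]+1 (2,2)[O.X/OXX/.OX]+1
p3 O@[OXX/OXX/.O.]: (2,0)[OXX/OXX/OO.]-1* (2,2)[OXX/OXX/.OO]-1
p4 X@[OXX/OXX/OO.]: (2,2)[OXX/OXX/OOX]+1*
p5 O@[OXX/OXX/OOX] terminal -1; root [..X/OXX/.O.] d7

value(..X/OXX/.O., O) = -1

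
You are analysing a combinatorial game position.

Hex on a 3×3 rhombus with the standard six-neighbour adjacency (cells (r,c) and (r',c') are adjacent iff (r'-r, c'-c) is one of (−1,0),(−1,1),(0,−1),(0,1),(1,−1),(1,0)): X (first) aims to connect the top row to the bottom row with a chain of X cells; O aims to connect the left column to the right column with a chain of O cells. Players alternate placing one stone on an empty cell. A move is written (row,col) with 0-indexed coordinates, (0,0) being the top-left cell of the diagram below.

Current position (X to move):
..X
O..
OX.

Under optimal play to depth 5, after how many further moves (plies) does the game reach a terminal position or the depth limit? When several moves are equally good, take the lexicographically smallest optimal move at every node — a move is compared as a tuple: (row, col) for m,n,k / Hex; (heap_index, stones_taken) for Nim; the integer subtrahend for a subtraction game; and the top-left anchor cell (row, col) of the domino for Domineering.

PV length from [..X/O../OX.]: 3 plies

ply 1, X at ..X/O../OX. | (0,0)=+1→X.X/O../OX.*; (0,1)=+1→.XX/O../OX.; (1,1)=+1→..X/OX./OX.; (1,2)=+1→..X/O.X/OX.; (2,2)=+1→..X/O../OXX
ply 2, O at X.X/O../OX. | (0,1)=-1→XOX/O../OX.*; (1,1)=-1→X.X/OO./OX.; (1,2)=-1→X.X/O.O/OX.; (2,2)=-1→X.X/O../OXO
ply 3, X at XOX/O../OX. | (1,1)=+1→XOX/OX./OX.*; (1,2)=+1→XOX/O.X/OX.; (2,2)=+1→XOX/O../OXX
ply 4: XOX/OX./OX. is terminal -1 (O); from ..X/O../OX. depth 5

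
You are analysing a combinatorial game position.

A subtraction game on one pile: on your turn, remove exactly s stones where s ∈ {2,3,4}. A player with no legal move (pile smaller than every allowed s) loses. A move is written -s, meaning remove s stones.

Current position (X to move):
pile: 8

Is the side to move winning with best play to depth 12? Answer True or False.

[8] X move#1: -2:+1/6*, -3:-1/5, -4:-1/4
[6] O move#2: -2:-1/4*, -3:-1/3, -4:-1/2
[4] X move#3: -2:-1/2, -3:+1/1*, -4:+1/0
[1] end (terminal -1, O#4); searched 8 to 12

X winning at [8]: True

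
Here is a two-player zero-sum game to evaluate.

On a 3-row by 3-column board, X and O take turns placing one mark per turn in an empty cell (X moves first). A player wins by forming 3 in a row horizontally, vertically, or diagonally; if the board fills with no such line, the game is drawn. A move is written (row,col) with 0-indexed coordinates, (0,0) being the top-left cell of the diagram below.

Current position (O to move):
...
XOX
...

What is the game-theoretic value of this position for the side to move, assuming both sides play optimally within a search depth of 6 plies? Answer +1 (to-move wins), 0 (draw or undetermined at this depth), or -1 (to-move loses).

ply 1, O at .../XOX/... | (0,0)=+1→O../XOX/...*; (0,1)=+1→.O./XOX/...; (0,2)=+1→..O/XOX/...; (2,0)=+1→.../XOX/O..; (2,1)=+1→.../XOX/.O.; (2,2)=+1→.../XOX/..O
ply 2, X at O../XOX/... | (0,1)=-1→OX./XOX/...*; (0,2)=-1→O.X/XOX/...; (2,0)=-1→O../XOX/X..; (2,1)=-1→O../XOX/.X.; (2,2)=-1→O../XOX/..X
ply 3, O at OX./XOX/... | (0,2)=+1→OXO/XOX/...*; (2,0)=+1→OX./XOX/O..; (2,1)=+0→OX./XOX/.O.; (2,2)=+1→OX./XOX/..O
ply 4, X at OXO/XOX/... | (2,0)=-1→OXO/XOX/X..*; (2,1)=-1→OXO/XOX/.X.; (2,2)=-1→OXO/XOX/..X
ply 5, O at OXO/XOX/X.. | (2,1)=+0→OXO/XOX/XO.; (2,2)=+1→OXO/XOX/X.O*
ply 6: OXO/XOX/X.O is terminal -1 (X); from .../XOX/... depth 6

value(.../XOX/..., O) = +1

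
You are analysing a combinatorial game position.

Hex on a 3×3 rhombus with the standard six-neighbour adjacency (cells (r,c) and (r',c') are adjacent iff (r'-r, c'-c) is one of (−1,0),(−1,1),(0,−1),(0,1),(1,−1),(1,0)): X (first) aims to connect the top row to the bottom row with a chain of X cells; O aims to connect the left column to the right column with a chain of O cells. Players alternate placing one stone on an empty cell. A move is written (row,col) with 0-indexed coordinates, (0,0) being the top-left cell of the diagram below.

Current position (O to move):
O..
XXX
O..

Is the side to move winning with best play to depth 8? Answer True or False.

O winning at [O../XXX/O..]: False

[O../XXX/O..] O move#1: (0,1):-1/OO./XXX/O..*, (0,2):-1/O.O/XXX/O.., (2,1):-1/O../XXX/OO., (2,2):-1/O../XXX/O.O
[OO./XXX/O..] X move#2: (0,2):+1/OOX/XXX/O..*, (2,1):-1/OO./XXX/OX., (2,2):-1/OO./XXX/O.X
[OOX/XXX/O..] O move#3: (2,1):-1/OOX/XXX/OO.*, (2,2):-1/OOX/XXX/O.O
[OOX/XXX/OO.] X move#4: (2,2):+1/OOX/XXX/OOX*
[OOX/XXX/OOX] end (terminal -1, O#5); searched O../XXX/O.. to 8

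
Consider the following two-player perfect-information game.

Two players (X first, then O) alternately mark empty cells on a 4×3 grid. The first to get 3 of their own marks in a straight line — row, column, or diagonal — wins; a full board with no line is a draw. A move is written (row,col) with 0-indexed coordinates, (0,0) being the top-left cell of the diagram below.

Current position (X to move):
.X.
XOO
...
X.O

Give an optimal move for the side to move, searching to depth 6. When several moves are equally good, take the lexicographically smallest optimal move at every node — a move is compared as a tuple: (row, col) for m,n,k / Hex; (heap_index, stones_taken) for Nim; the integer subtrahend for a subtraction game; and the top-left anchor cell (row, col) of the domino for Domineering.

ply 1, X at .X./XOO/.../X.O | (0,0)=-1→XX./XOO/.../X.O; (0,2)=-1→.XX/XOO/.../X.O; (2,0)=+1→.X./XOO/X../X.O*; (2,1)=-1→.X./XOO/.X./X.O; (2,2)=+0→.X./XOO/..X/X.O; (3,1)=-1→.X./XOO/.../XXO
ply 2: .X./XOO/X../X.O is terminal -1 (O); from .X./XOO/.../X.O depth 6

X's best at [.X./XOO/.../X.O]: (2,0)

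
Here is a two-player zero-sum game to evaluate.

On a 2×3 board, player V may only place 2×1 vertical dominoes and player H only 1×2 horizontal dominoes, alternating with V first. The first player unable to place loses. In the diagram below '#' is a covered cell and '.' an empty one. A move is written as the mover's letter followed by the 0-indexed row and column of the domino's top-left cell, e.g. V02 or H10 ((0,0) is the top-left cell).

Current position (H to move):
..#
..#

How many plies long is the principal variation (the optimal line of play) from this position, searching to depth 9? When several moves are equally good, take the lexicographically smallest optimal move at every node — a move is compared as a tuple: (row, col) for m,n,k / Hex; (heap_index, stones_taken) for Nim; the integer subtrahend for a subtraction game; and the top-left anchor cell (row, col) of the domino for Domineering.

PV length from [..#/..#]: 1 ply

[..#/..#] H move#1: H00:+1/###/..#*, H10:+1/..#/###
[###/..#] end (terminal -1, V#2); searched ..#/..# to 9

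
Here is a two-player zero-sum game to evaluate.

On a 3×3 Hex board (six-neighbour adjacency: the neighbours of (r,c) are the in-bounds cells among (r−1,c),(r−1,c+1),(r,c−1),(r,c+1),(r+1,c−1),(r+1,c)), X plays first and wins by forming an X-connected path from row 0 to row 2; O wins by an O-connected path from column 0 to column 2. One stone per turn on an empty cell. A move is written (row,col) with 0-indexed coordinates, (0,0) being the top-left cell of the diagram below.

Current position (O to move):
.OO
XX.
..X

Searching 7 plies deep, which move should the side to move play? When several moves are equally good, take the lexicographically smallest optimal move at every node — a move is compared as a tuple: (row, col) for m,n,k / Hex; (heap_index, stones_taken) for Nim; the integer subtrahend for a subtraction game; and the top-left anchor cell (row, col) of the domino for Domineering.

p1 O@[.OO/XX./..X]: (0,0)[OOO/XX./..X]+1* (1,2)[.OO/XXO/..X]-1 (2,0)[.OO/XX./O.X]-1 (2,1)[.OO/XX./.OX]-1
p2 X@[OOO/XX./..X] terminal -1; root [.OO/XX./..X] d7

O's best at [.OO/XX./..X]: (0,0)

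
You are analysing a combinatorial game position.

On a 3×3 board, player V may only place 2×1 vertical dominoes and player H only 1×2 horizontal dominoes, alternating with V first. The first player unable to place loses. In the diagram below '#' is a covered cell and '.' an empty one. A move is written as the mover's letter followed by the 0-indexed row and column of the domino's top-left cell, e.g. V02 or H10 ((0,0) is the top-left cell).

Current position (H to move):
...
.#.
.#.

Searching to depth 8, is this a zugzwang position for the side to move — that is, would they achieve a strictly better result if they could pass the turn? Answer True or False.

ply 1, H at .../.#./.#. | H00=-1→##./.#./.#.*; H01=-1→.##/.#./.#.
ply 2, V at ##./.#./.#. | V02=+1→###/.##/.#.*; V10=+1→##./##./##.; V12=+1→##./.##/.##
ply 3: ###/.##/.#. is terminal -1 (H); from .../.#./.#. depth 8
pass branch (V moves first from the same position):
  | ply 1, V at .../.#./.#. | V00=+1→#../##./.#.*; V02=+1→..#/.##/.#.; V10=+1→.../##./##.; V12=+1→.../.##/.##
  | ply 2, H at #../##./.#. | H01=-1→###/##./.#.*
  | ply 3, V at ###/##./.#. | V12=+1→###/###/.##*
  | ply 4: ###/###/.## is terminal -1 (H); from .../.#./.#. depth 8
H moving scores -1; H passing scores -1

zugzwang(.../.#./.#., H) = False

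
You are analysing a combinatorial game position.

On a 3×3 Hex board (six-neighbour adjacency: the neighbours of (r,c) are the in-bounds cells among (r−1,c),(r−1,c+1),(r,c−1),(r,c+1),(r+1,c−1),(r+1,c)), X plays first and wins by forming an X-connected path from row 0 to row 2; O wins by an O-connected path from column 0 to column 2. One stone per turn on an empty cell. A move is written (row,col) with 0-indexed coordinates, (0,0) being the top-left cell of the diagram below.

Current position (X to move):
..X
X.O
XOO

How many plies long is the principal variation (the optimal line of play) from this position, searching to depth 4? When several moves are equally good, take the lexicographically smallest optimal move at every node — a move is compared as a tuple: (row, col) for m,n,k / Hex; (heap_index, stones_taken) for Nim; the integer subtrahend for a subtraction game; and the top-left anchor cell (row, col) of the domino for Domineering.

[..X/X.O/XOO] X move#1: (0,0):+1/X.X/X.O/XOO*, (0,1):+1/.XX/X.O/XOO, (1,1):+1/..X/XXO/XOO
[X.X/X.O/XOO] end (terminal -1, O#2); searched ..X/X.O/XOO to 4

PV length from [..X/X.O/XOO]: 1 ply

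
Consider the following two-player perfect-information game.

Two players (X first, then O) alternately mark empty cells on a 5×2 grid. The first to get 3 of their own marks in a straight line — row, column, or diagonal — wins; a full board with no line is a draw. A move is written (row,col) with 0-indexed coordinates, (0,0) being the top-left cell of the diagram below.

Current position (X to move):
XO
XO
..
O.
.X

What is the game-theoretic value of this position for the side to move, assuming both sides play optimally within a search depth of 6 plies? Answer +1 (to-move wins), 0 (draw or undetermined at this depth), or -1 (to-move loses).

value(XO/XO/../O./.X, X) = +1

p1 X@[XO/XO/../O./.X]: (2,0)[XO/XO/X./O./.X]+1* (2,1)[XO/XO/.X/O./.X]+1 (3,1)[XO/XO/../OX/.X]-1 (4,0)[XO/XO/../O./XX]-1
p2 O@[XO/XO/X./O./.X] terminal -1; root [XO/XO/../O./.X] d6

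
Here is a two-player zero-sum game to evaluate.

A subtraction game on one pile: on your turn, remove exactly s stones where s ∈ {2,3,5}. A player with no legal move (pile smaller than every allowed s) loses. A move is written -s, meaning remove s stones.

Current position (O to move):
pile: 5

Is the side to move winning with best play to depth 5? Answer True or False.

O winning at [5]: True

ply 1, O at 5 | -2=-1→3; -3=-1→2; -5=+1→0*
ply 2: 0 is terminal -1 (X); from 5 depth 5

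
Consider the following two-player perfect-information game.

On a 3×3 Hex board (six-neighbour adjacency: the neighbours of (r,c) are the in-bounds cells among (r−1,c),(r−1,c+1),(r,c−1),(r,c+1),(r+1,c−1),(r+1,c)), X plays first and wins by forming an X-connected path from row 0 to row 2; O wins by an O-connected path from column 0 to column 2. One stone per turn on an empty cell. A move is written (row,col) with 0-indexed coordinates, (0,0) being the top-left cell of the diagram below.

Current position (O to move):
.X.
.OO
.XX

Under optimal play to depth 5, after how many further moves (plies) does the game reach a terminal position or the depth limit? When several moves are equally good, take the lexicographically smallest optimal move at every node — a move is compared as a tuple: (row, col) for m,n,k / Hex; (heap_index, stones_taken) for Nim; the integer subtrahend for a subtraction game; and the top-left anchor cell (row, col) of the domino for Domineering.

PV length from [.X./.OO/.XX]: 3 plies

p1 O@[.X./.OO/.XX]: (0,0)[OX./.OO/.XX]+1* (0,2)[.XO/.OO/.XX]+1 (1,0)[.X./OOO/.XX]+1 (2,0)[.X./.OO/OXX]+1
p2 X@[OX./.OO/.XX]: (0,2)[OXX/.OO/.XX]-1* (1,0)[OX./XOO/.XX]-1 (2,0)[OX./.OO/XXX]-1
p3 O@[OXX/.OO/.XX]: (1,0)[OXX/OOO/.XX]+1* (2,0)[OXX/.OO/OXX]+1
p4 X@[OXX/OOO/.XX] terminal -1; root [.X./.OO/.XX] d5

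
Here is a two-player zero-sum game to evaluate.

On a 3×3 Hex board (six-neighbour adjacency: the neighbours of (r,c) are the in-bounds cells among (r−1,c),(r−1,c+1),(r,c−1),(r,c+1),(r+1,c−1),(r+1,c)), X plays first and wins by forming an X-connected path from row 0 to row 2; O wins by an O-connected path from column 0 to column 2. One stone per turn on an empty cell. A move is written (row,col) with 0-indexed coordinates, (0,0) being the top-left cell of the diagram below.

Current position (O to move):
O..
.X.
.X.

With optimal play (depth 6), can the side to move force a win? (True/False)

[O../.X./.X.] O move#1: (0,1):-1/OO./.X./.X.*, (0,2):-1/O.O/.X./.X., (1,0):-1/O../OX./.X., (1,2):-1/O../.XO/.X., (2,0):-1/O../.X./OX., (2,2):-1/O../.X./.XO
[OO./.X./.X.] X move#2: (0,2):+1/OOX/.X./.X.*, (1,0):-1/OO./XX./.X., (1,2):-1/OO./.XX/.X., (2,0):-1/OO./.X./XX., (2,2):-1/OO./.X./.XX
[OOX/.X./.X.] end (terminal -1, O#3); searched O../.X./.X. to 6

O winning at [O../.X./.X.]: False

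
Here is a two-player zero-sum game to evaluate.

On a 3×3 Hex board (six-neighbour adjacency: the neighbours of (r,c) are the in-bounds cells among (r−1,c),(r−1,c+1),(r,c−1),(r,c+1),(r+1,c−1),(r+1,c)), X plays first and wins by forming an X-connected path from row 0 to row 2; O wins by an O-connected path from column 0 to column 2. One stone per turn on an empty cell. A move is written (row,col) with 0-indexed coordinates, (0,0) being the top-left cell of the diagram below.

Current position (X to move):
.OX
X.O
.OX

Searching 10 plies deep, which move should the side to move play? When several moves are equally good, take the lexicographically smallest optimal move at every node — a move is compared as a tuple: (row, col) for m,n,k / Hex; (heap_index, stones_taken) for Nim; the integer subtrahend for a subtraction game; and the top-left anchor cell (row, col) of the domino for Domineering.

ply 1, X at .OX/X.O/.OX | (0,0)=-1→XOX/X.O/.OX; (1,1)=-1→.OX/XXO/.OX; (2,0)=+1→.OX/X.O/XOX*
ply 2, O at .OX/X.O/XOX | (0,0)=-1→OOX/X.O/XOX*; (1,1)=-1→.OX/XOO/XOX
ply 3, X at OOX/X.O/XOX | (1,1)=+1→OOX/XXO/XOX*
ply 4: OOX/XXO/XOX is terminal -1 (O); from .OX/X.O/.OX depth 10

X's best at [.OX/X.O/.OX]: (2,0)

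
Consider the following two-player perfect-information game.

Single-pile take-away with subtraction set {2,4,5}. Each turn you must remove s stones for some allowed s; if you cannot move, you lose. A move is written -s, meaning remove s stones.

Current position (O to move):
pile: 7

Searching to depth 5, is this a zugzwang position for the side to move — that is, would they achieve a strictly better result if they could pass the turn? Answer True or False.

zugzwang(7, O) = True

p1 O@[7]: -2[5]-1* -4[3]-1 -5[2]-1
p2 X@[5]: -2[3]-1 -4[1]+1* -5[0]+1
p3 O@[1] terminal -1; root [7] d5
if O skipped the turn, X would face:
~ p1 X@[7]: -2[5]-1* -4[3]-1 -5[2]-1
~ p2 O@[5]: -2[3]-1 -4[1]+1* -5[0]+1
~ p3 X@[1] terminal -1; root [7] d5
compare (O): move=-1 vs pass=+1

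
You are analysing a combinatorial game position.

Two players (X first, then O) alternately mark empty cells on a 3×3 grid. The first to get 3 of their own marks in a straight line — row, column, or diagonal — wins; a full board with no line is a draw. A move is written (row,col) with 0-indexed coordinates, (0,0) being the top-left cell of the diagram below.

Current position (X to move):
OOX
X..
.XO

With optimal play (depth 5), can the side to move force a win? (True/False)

X winning at [OOX/X../.XO]: True

[OOX/X../.XO] X move#1: (1,1):+1/OOX/XX./.XO*, (1,2):-1/OOX/X.X/.XO, (2,0):-1/OOX/X../XXO
[OOX/XX./.XO] O move#2: (1,2):-1/OOX/XXO/.XO*, (2,0):-1/OOX/XX./OXO
[OOX/XXO/.XO] X move#3: (2,0):+1/OOX/XXO/XXO*
[OOX/XXO/XXO] end (terminal -1, O#4); searched OOX/X../.XO to 5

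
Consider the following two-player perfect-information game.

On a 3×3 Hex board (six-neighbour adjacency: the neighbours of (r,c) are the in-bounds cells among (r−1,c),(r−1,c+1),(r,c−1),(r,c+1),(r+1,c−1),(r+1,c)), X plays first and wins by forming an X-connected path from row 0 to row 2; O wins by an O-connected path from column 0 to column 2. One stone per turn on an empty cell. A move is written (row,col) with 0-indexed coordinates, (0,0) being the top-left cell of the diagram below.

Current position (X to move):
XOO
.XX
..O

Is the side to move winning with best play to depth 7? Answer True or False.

X winning at [XOO/.XX/..O]: True

ply 1, X at XOO/.XX/..O | (1,0)=+1→XOO/XXX/..O*; (2,0)=-1→XOO/.XX/X.O; (2,1)=-1→XOO/.XX/.XO
ply 2, O at XOO/XXX/..O | (2,0)=-1→XOO/XXX/O.O*; (2,1)=-1→XOO/XXX/.OO
ply 3, X at XOO/XXX/O.O | (2,1)=+1→XOO/XXX/OXO*
ply 4: XOO/XXX/OXO is terminal -1 (O); from XOO/.XX/..O depth 7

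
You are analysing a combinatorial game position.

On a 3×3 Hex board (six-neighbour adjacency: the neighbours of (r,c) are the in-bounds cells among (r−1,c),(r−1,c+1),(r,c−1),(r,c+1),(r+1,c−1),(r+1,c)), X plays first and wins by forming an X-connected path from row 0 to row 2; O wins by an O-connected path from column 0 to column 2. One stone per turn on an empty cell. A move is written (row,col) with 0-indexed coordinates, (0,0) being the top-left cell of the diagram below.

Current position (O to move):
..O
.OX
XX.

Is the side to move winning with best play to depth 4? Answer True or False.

p1 O@[..O/.OX/XX.]: (0,0)[O.O/.OX/XX.]+1* (0,1)[.OO/.OX/XX.]+1 (1,0)[..O/OOX/XX.]+1 (2,2)[..O/.OX/XXO]-1
p2 X@[O.O/.OX/XX.]: (0,1)[OXO/.OX/XX.]-1* (1,0)[O.O/XOX/XX.]-1 (2,2)[O.O/.OX/XXX]-1
p3 O@[OXO/.OX/XX.]: (1,0)[OXO/OOX/XX.]+1* (2,2)[OXO/.OX/XXO]-1
p4 X@[OXO/OOX/XX.] terminal -1; root [..O/.OX/XX.] d4

O winning at [..O/.OX/XX.]: True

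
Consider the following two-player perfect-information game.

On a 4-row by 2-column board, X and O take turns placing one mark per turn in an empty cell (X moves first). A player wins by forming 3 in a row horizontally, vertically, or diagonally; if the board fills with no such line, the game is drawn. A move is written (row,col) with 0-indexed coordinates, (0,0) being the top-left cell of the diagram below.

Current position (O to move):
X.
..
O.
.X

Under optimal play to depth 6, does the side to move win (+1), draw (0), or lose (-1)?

ply 1, O at X./../O./.X | (0,1)=+0→XO/../O./.X*; (1,0)=+0→X./O./O./.X; (1,1)=+0→X./.O/O./.X; (2,1)=+0→X./../OO/.X; (3,0)=+0→X./../O./OX
ply 2, X at XO/../O./.X | (1,0)=+0→XO/X./O./.X*; (1,1)=+0→XO/.X/O./.X; (2,1)=+0→XO/../OX/.X; (3,0)=+0→XO/../O./XX
ply 3, O at XO/X./O./.X | (1,1)=+0→XO/XO/O./.X*; (2,1)=+0→XO/X./OO/.X; (3,0)=+0→XO/X./O./OX
ply 4, X at XO/XO/O./.X | (2,1)=+0→XO/XO/OX/.X*; (3,0)=-1→XO/XO/O./XX
ply 5, O at XO/XO/OX/.X | (3,0)=+0→XO/XO/OX/OX*
ply 6: XO/XO/OX/OX is terminal +0 (X); from X./../O./.X depth 6

value(X./../O./.X, O) = 0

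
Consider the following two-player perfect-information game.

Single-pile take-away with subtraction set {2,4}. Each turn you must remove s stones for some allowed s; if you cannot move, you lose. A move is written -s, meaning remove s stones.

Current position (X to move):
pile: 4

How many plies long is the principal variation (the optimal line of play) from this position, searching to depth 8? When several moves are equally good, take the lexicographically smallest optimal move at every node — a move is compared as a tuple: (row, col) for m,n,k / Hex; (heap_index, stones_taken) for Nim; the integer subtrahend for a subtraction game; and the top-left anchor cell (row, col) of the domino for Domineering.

PV length from [4]: 1 ply

ply 1, X at 4 | -2=-1→2; -4=+1→0*
ply 2: 0 is terminal -1 (O); from 4 depth 8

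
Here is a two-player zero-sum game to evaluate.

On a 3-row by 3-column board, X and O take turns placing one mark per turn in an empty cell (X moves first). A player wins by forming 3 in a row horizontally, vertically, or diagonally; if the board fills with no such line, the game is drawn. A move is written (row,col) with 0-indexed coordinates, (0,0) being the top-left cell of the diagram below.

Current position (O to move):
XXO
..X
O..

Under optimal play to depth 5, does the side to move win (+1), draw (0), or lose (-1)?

[XXO/..X/O..] O move#1: (1,0):-1/XXO/O.X/O.., (1,1):+1/XXO/.OX/O..*, (2,1):+1/XXO/..X/OO., (2,2):+1/XXO/..X/O.O
[XXO/.OX/O..] end (terminal -1, X#2); searched XXO/..X/O.. to 5

value(XXO/..X/O.., O) = +1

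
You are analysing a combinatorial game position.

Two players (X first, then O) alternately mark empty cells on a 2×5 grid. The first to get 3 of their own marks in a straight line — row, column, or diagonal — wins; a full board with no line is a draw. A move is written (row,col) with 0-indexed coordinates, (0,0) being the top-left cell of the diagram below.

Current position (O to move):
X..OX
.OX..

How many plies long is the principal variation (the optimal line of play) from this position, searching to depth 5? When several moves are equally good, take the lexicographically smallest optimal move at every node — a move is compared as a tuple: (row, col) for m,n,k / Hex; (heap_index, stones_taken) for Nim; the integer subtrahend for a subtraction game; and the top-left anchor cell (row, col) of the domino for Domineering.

PV length from [X..OX/.OX..]: 5 plies

[X..OX/.OX..] O move#1: (0,1):+0/XO.OX/.OX..*, (0,2):+0/X.OOX/.OX.., (1,0):+0/X..OX/OOX.., (1,3):+0/X..OX/.OXO., (1,4):+0/X..OX/.OX.O
[XO.OX/.OX..] X move#2: (0,2):+0/XOXOX/.OX..*, (1,0):-1/XO.OX/XOX.., (1,3):-1/XO.OX/.OXX., (1,4):-1/XO.OX/.OX.X
[XOXOX/.OX..] O move#3: (1,0):+0/XOXOX/OOX..*, (1,3):+0/XOXOX/.OXO., (1,4):+0/XOXOX/.OX.O
[XOXOX/OOX..] X move#4: (1,3):+0/XOXOX/OOXX.*, (1,4):+0/XOXOX/OOX.X
[XOXOX/OOXX.] O move#5: (1,4):+0/XOXOX/OOXXO*
[XOXOX/OOXXO] end (terminal +0, X#6); searched X..OX/.OX.. to 5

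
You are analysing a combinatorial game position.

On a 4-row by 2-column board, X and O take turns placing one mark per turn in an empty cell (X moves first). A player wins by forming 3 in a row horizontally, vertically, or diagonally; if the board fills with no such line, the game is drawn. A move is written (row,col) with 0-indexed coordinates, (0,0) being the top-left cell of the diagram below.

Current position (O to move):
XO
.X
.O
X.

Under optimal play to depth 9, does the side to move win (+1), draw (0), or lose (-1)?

[XO/.X/.O/X.] O move#1: (1,0):+0/XO/OX/.O/X.*, (2,0):+0/XO/.X/OO/X., (3,1):+0/XO/.X/.O/XO
[XO/OX/.O/X.] X move#2: (2,0):+0/XO/OX/XO/X.*, (3,1):+0/XO/OX/.O/XX
[XO/OX/XO/X.] O move#3: (3,1):+0/XO/OX/XO/XO*
[XO/OX/XO/XO] end (terminal +0, X#4); searched XO/.X/.O/X. to 9

value(XO/.X/.O/X., O) = 0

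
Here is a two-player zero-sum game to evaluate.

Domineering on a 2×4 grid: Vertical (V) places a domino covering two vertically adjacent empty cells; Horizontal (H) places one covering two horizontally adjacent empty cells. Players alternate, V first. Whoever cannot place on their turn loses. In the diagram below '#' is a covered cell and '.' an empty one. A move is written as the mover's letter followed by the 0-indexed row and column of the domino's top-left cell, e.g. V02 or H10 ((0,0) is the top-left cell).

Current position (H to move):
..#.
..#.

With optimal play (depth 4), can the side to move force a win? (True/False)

p1 H@[..#./..#.]: H00[###./..#.]+1* H10[..#./###.]+1
p2 V@[###./..#.]: V03[####/..##]-1*
p3 H@[####/..##]: H10[####/####]+1*
p4 V@[####/####] terminal -1; root [..#./..#.] d4

H winning at [..#./..#.]: True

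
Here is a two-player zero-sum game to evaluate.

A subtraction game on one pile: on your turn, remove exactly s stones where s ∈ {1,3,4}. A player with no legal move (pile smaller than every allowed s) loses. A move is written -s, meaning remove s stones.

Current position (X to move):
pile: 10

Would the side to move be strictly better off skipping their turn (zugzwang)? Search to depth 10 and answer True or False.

zugzwang(10, X) = False

[10] X move#1: -1:+1/9*, -3:+1/7, -4:-1/6
[9] O move#2: -1:-1/8*, -3:-1/6, -4:-1/5
[8] X move#3: -1:+1/7*, -3:-1/5, -4:-1/4
[7] O move#4: -1:-1/6*, -3:-1/4, -4:-1/3
[6] X move#5: -1:-1/5, -3:-1/3, -4:+1/2*
[2] O move#6: -1:-1/1*
[1] X move#7: -1:+1/0*
[0] end (terminal -1, O#8); searched 10 to 10
if X skipped the turn, O would face:
~ [10] O move#1: -1:+1/9*, -3:+1/7, -4:-1/6
~ [9] X move#2: -1:-1/8*, -3:-1/6, -4:-1/5
~ [8] O move#3: -1:+1/7*, -3:-1/5, -4:-1/4
~ [7] X move#4: -1:-1/6*, -3:-1/4, -4:-1/3
~ [6] O move#5: -1:-1/5, -3:-1/3, -4:+1/2*
~ [2] X move#6: -1:-1/1*
~ [1] O move#7: -1:+1/0*
~ [0] end (terminal -1, X#8); searched 10 to 10
compare (X): move=+1 vs pass=-1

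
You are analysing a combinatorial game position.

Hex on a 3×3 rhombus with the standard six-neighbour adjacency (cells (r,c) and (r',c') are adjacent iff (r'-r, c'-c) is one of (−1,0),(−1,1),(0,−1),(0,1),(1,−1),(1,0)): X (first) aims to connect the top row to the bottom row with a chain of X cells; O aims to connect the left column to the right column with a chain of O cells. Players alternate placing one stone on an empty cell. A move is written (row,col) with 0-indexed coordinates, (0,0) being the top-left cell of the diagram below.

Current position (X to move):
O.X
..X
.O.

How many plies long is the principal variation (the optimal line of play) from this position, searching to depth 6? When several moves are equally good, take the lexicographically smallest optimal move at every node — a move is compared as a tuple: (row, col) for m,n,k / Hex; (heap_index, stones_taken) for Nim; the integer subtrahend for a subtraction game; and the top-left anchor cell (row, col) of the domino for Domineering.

ply 1, X at O.X/..X/.O. | (0,1)=+1→OXX/..X/.O.*; (1,0)=+1→O.X/X.X/.O.; (1,1)=+1→O.X/.XX/.O.; (2,0)=+1→O.X/..X/XO.; (2,2)=+1→O.X/..X/.OX
ply 2, O at OXX/..X/.O. | (1,0)=-1→OXX/O.X/.O.*; (1,1)=-1→OXX/.OX/.O.; (2,0)=-1→OXX/..X/OO.; (2,2)=-1→OXX/..X/.OO
ply 3, X at OXX/O.X/.O. | (1,1)=+1→OXX/OXX/.O.*; (2,0)=+1→OXX/O.X/XO.; (2,2)=+1→OXX/O.X/.OX
ply 4, O at OXX/OXX/.O. | (2,0)=-1→OXX/OXX/OO.*; (2,2)=-1→OXX/OXX/.OO
ply 5, X at OXX/OXX/OO. | (2,2)=+1→OXX/OXX/OOX*
ply 6: OXX/OXX/OOX is terminal -1 (O); from O.X/..X/.O. depth 6

PV length from [O.X/..X/.O.]: 5 plies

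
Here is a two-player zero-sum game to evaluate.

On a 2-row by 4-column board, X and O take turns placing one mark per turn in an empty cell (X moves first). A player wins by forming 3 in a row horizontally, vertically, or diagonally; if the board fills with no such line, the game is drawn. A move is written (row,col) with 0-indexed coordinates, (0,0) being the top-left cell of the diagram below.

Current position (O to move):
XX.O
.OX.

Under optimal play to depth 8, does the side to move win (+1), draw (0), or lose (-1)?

value(XX.O/.OX., O) = 0

ply 1, O at XX.O/.OX. | (0,2)=+0→XXOO/.OX.*; (1,0)=-1→XX.O/OOX.; (1,3)=-1→XX.O/.OXO
ply 2, X at XXOO/.OX. | (1,0)=+0→XXOO/XOX.*; (1,3)=+0→XXOO/.OXX
ply 3, O at XXOO/XOX. | (1,3)=+0→XXOO/XOXO*
ply 4: XXOO/XOXO is terminal +0 (X); from XX.O/.OX. depth 8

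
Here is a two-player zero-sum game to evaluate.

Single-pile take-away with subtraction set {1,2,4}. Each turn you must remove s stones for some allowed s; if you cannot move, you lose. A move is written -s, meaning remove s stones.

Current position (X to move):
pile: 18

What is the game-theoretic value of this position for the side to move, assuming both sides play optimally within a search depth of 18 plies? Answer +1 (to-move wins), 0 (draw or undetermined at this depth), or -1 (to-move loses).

value(18, X) = -1

ply 1, X at 18 | -1=-1→17*; -2=-1→16; -4=-1→14
ply 2, O at 17 | -1=-1→16; -2=+1→15*; -4=-1→13
ply 3, X at 15 | -1=-1→14*; -2=-1→13; -4=-1→11
ply 4, O at 14 | -1=-1→13; -2=+1→12*; -4=-1→10
ply 5, X at 12 | -1=-1→11*; -2=-1→10; -4=-1→8
ply 6, O at 11 | -1=-1→10; -2=+1→9*; -4=-1→7
ply 7, X at 9 | -1=-1→8*; -2=-1→7; -4=-1→5
ply 8, O at 8 | -1=-1→7; -2=+1→6*; -4=-1→4
ply 9, X at 6 | -1=-1→5*; -2=-1→4; -4=-1→2
ply 10, O at 5 | -1=-1→4; -2=+1→3*; -4=-1→1
ply 11, X at 3 | -1=-1→2*; -2=-1→1
ply 12, O at 2 | -1=-1→1; -2=+1→0*
ply 13: 0 is terminal -1 (X); from 18 depth 18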